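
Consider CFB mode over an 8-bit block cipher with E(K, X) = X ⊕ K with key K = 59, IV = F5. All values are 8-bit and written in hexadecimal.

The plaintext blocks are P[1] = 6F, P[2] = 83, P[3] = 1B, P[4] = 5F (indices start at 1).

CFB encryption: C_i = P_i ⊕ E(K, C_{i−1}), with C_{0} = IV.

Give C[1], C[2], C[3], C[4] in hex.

C[1]: E(K, F5) = AC; 6F ⊕ AC = C3.
C[2]: E(K, C3) = 9A; 83 ⊕ 9A = 19.
C[3]: E(K, 19) = 40; 1B ⊕ 40 = 5B.
C[4]: E(K, 5B) = 02; 5F ⊕ 02 = 5D.

C[1] = C3, C[2] = 19, C[3] = 5B, C[4] = 5D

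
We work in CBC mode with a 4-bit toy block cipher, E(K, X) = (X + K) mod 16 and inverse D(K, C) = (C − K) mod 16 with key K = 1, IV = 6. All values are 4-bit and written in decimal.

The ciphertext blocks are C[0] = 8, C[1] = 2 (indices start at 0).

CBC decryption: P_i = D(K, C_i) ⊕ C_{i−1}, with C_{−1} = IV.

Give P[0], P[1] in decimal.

P[0]: D(K, 8) = 7; 7 ⊕ 6 = 1.
P[1]: D(K, 2) = 1; 1 ⊕ 8 = 9.

P[0] = 1, P[1] = 9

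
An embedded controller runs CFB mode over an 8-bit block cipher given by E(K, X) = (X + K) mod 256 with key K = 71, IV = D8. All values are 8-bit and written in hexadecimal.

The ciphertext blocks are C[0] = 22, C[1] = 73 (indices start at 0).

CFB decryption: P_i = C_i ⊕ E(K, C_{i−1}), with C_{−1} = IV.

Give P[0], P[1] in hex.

P[0] = 6B, P[1] = E0

P[0]: E(K, D8) = 49; 22 ⊕ 49 = 6B.
P[1]: E(K, 22) = 93; 73 ⊕ 93 = E0.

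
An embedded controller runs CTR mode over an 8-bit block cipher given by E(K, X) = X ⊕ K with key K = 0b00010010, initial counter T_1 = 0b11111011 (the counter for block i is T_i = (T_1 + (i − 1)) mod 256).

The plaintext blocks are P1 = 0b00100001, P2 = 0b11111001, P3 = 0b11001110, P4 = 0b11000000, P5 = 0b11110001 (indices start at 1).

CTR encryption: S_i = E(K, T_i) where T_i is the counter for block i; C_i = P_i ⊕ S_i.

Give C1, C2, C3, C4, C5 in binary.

C1 = 0b11001000, C2 = 0b00010111, C3 = 0b00100001, C4 = 0b00101100, C5 = 0b00011100

C1: T = 0b11111011, S = E(K, T) = 0b11101001; 0b00100001 ⊕ 0b11101001 = 0b11001000.
C2: T = 0b11111100, S = E(K, T) = 0b11101110; 0b11111001 ⊕ 0b11101110 = 0b00010111.
C3: T = 0b11111101, S = E(K, T) = 0b11101111; 0b11001110 ⊕ 0b11101111 = 0b00100001.
C4: T = 0b11111110, S = E(K, T) = 0b11101100; 0b11000000 ⊕ 0b11101100 = 0b00101100.
C5: T = 0b11111111, S = E(K, T) = 0b11101101; 0b11110001 ⊕ 0b11101101 = 0b00011100.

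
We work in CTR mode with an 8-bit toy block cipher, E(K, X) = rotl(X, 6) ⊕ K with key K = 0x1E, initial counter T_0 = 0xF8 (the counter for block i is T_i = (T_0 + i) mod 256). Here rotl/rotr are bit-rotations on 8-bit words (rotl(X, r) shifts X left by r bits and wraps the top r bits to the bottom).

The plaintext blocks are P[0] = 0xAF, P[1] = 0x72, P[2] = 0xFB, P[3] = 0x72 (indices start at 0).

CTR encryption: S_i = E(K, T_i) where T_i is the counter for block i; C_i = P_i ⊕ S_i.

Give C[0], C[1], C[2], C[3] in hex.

C[0] = 0x8F, C[1] = 0x12, C[2] = 0x5B, C[3] = 0x92

C[0]: T = 0xF8, S = E(K, T) = 0x20; 0xAF ⊕ 0x20 = 0x8F.
C[1]: T = 0xF9, S = E(K, T) = 0x60; 0x72 ⊕ 0x60 = 0x12.
C[2]: T = 0xFA, S = E(K, T) = 0xA0; 0xFB ⊕ 0xA0 = 0x5B.
C[3]: T = 0xFB, S = E(K, T) = 0xE0; 0x72 ⊕ 0xE0 = 0x92.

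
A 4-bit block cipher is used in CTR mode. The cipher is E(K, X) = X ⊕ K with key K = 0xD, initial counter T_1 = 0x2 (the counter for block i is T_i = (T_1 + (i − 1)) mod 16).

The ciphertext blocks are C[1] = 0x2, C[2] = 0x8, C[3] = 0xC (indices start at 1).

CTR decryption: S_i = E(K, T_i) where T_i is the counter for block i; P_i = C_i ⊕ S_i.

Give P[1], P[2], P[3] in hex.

P[1] = 0xD, P[2] = 0x6, P[3] = 0x5

P[1]: T = 0x2, S = E(K, T) = 0xF; 0x2 ⊕ 0xF = 0xD.
P[2]: T = 0x3, S = E(K, T) = 0xE; 0x8 ⊕ 0xE = 0x6.
P[3]: T = 0x4, S = E(K, T) = 0x9; 0xC ⊕ 0x9 = 0x5.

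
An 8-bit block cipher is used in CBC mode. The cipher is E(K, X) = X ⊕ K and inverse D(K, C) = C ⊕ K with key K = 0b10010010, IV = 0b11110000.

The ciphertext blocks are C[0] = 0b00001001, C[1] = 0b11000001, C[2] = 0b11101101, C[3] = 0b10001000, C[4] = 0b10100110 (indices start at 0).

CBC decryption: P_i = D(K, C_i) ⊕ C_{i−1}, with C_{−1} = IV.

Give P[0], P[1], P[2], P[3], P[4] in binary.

P[0]: D(K, 0b00001001) = 0b10011011; 0b10011011 ⊕ 0b11110000 = 0b01101011.
P[1]: D(K, 0b11000001) = 0b01010011; 0b01010011 ⊕ 0b00001001 = 0b01011010.
P[2]: D(K, 0b11101101) = 0b01111111; 0b01111111 ⊕ 0b11000001 = 0b10111110.
P[3]: D(K, 0b10001000) = 0b00011010; 0b00011010 ⊕ 0b11101101 = 0b11110111.
P[4]: D(K, 0b10100110) = 0b00110100; 0b00110100 ⊕ 0b10001000 = 0b10111100.

P[0] = 0b01101011, P[1] = 0b01011010, P[2] = 0b10111110, P[3] = 0b11110111, P[4] = 0b10111100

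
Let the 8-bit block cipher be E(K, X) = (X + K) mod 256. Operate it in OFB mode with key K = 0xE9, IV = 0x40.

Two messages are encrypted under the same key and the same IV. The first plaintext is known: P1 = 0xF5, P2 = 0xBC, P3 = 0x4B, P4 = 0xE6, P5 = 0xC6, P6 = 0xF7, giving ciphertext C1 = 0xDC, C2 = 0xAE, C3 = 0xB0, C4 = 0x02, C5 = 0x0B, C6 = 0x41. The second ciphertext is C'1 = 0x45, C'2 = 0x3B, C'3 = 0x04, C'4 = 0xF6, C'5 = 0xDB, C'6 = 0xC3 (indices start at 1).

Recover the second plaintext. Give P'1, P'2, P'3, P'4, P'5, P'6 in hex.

In OFB with a reused IV, both messages share the same keystream S_i, so C_i ⊕ C'_i = P_i ⊕ P'_i and thus P'_i = P_i ⊕ C_i ⊕ C'_i.
P'1: 0xF5 ⊕ 0xDC ⊕ 0x45 = 0x6C.
P'2: 0xBC ⊕ 0xAE ⊕ 0x3B = 0x29.
P'3: 0x4B ⊕ 0xB0 ⊕ 0x04 = 0xFF.
P'4: 0xE6 ⊕ 0x02 ⊕ 0xF6 = 0x12.
P'5: 0xC6 ⊕ 0x0B ⊕ 0xDB = 0x16.
P'6: 0xF7 ⊕ 0x41 ⊕ 0xC3 = 0x75.

P'1 = 0x6C, P'2 = 0x29, P'3 = 0xFF, P'4 = 0x12, P'5 = 0x16, P'6 = 0x75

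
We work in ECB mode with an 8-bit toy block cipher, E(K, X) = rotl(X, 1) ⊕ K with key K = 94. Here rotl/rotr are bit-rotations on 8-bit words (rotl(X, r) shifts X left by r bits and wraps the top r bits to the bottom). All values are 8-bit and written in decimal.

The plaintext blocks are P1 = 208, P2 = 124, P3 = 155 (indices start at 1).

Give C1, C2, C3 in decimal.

ECB encryption: C_i = E(K, P_i).
C1: E(K, 208) = 255.
C2: E(K, 124) = 166.
C3: E(K, 155) = 105.

C1 = 255, C2 = 166, C3 = 105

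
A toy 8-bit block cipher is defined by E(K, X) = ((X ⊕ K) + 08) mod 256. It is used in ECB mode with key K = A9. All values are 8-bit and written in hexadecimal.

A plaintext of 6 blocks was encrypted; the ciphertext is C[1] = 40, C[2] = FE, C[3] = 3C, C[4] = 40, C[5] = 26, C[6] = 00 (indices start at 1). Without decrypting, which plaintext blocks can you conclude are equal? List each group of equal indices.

ECB encrypts each block independently with the same key, so equal ciphertext blocks imply equal plaintext blocks.
C[1] = C[4] = 40, so P[1] = P[4].

P[1] = P[4]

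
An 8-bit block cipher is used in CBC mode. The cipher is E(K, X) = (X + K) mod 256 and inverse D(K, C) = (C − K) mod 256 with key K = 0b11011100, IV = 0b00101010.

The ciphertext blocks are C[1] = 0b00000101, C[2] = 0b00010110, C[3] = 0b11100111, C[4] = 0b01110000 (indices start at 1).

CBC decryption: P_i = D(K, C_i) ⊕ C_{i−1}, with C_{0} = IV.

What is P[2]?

P[2] = 0b00111111

P[2]: D(K, 0b00010110) = 0b00111010; 0b00111010 ⊕ 0b00000101 = 0b00111111.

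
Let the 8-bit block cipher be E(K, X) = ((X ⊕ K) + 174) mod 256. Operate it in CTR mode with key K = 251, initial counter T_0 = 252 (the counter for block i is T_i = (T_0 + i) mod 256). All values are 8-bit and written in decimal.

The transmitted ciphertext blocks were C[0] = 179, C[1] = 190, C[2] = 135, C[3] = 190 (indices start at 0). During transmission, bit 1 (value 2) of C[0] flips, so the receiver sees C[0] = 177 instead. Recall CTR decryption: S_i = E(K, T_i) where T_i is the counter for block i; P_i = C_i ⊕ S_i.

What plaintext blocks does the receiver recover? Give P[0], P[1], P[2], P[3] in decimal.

P[0] = 4, P[1] = 10, P[2] = 52, P[3] = 12

Only C[0] changed, to 177. In CTR, a change in C_i flips the same bit in P_i only; the keystream is unaffected. Decrypting the received ciphertext:
P[0]: T = 252, S = E(K, T) = 181; 177 ⊕ 181 = 4.
P[1]: T = 253, S = E(K, T) = 180; 190 ⊕ 180 = 10.
P[2]: T = 254, S = E(K, T) = 179; 135 ⊕ 179 = 52.
P[3]: T = 255, S = E(K, T) = 178; 190 ⊕ 178 = 12.
Blocks that differ from the original plaintext: P[0].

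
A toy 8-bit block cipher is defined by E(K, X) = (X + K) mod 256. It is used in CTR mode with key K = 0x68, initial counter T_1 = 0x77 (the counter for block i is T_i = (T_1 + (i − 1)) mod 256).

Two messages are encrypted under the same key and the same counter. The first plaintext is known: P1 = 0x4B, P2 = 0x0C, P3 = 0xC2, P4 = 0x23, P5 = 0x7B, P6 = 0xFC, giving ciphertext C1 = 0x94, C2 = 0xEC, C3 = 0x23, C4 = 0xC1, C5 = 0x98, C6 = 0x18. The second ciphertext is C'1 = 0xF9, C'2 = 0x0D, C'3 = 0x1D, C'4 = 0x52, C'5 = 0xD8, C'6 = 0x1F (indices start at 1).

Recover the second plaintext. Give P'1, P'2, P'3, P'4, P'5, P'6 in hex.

P'1 = 0x26, P'2 = 0xED, P'3 = 0xFC, P'4 = 0xB0, P'5 = 0x3B, P'6 = 0xFB

In CTR with a reused counter, both messages share the same keystream S_i, so C_i ⊕ C'_i = P_i ⊕ P'_i and thus P'_i = P_i ⊕ C_i ⊕ C'_i.
P'1: 0x4B ⊕ 0x94 ⊕ 0xF9 = 0x26.
P'2: 0x0C ⊕ 0xEC ⊕ 0x0D = 0xED.
P'3: 0xC2 ⊕ 0x23 ⊕ 0x1D = 0xFC.
P'4: 0x23 ⊕ 0xC1 ⊕ 0x52 = 0xB0.
P'5: 0x7B ⊕ 0x98 ⊕ 0xD8 = 0x3B.
P'6: 0xFC ⊕ 0x18 ⊕ 0x1F = 0xFB.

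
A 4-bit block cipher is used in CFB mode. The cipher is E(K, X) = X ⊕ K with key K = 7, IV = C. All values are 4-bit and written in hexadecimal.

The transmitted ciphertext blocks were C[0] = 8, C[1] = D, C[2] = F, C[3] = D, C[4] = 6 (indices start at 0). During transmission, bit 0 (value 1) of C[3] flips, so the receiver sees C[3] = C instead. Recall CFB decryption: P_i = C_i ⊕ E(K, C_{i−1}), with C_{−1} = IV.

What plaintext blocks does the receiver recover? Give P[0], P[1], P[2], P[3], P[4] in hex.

P[0] = 3, P[1] = 2, P[2] = 5, P[3] = 4, P[4] = D

Only C[3] changed, to C. In CFB, a change in C_i flips the same bit in P_i and garbles P_{i+1}. Decrypting the received ciphertext:
P[0]: E(K, C) = B; 8 ⊕ B = 3.
P[1]: E(K, 8) = F; D ⊕ F = 2.
P[2]: E(K, D) = A; F ⊕ A = 5.
P[3]: E(K, F) = 8; C ⊕ 8 = 4.
P[4]: E(K, C) = B; 6 ⊕ B = D.
Blocks that differ from the original plaintext: P[3], P[4].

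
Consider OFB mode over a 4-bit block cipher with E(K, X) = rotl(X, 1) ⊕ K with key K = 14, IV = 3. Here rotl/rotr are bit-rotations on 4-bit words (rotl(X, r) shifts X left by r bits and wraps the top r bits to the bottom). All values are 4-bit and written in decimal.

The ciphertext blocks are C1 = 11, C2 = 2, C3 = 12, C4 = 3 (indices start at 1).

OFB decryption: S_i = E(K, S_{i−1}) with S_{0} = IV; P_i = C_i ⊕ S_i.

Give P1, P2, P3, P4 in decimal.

P1: S = E(K, 3) = 8; 11 ⊕ 8 = 3.
P2: S = E(K, 8) = 15; 2 ⊕ 15 = 13.
P3: S = E(K, 15) = 1; 12 ⊕ 1 = 13.
P4: S = E(K, 1) = 12; 3 ⊕ 12 = 15.

P1 = 3, P2 = 13, P3 = 13, P4 = 15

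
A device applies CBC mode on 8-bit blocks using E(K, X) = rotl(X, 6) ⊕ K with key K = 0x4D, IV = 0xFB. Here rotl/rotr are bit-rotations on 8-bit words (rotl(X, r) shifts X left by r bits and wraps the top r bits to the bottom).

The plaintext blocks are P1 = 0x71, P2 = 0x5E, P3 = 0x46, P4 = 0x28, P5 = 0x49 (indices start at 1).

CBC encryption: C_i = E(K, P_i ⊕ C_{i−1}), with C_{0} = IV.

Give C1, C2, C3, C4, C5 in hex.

C1 = 0xEF, C2 = 0x21, C3 = 0x94, C4 = 0x62, C5 = 0x87

C1: P1 ⊕ 0xFB = 0x8A; E(K, 0x8A) = 0xEF.
C2: P2 ⊕ 0xEF = 0xB1; E(K, 0xB1) = 0x21.
C3: P3 ⊕ 0x21 = 0x67; E(K, 0x67) = 0x94.
C4: P4 ⊕ 0x94 = 0xBC; E(K, 0xBC) = 0x62.
C5: P5 ⊕ 0x62 = 0x2B; E(K, 0x2B) = 0x87.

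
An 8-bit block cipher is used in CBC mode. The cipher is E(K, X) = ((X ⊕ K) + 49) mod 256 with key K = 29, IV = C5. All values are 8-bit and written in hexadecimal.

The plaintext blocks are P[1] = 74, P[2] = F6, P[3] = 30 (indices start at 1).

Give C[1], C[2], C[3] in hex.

CBC encryption: C_i = E(K, P_i ⊕ C_{i−1}), with C_{0} = IV.
C[1]: P[1] ⊕ C5 = B1; E(K, B1) = E1.
C[2]: P[2] ⊕ E1 = 17; E(K, 17) = 87.
C[3]: P[3] ⊕ 87 = B7; E(K, B7) = E7.

C[1] = E1, C[2] = 87, C[3] = E7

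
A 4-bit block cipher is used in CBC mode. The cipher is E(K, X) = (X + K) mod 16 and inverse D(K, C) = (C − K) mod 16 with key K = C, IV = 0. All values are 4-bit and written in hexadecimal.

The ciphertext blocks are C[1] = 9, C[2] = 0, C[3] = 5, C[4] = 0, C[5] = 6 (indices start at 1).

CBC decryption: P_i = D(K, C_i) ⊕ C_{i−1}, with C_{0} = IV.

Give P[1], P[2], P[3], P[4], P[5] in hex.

P[1] = D, P[2] = D, P[3] = 9, P[4] = 1, P[5] = A

P[1]: D(K, 9) = D; D ⊕ 0 = D.
P[2]: D(K, 0) = 4; 4 ⊕ 9 = D.
P[3]: D(K, 5) = 9; 9 ⊕ 0 = 9.
P[4]: D(K, 0) = 4; 4 ⊕ 5 = 1.
P[5]: D(K, 6) = A; A ⊕ 0 = A.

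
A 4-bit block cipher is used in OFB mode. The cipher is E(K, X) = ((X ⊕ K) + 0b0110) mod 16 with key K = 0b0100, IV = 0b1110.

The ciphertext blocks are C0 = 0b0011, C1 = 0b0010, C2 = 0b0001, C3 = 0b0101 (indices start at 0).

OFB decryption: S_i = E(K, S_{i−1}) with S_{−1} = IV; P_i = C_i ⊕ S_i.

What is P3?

P0: S = E(K, 0b1110) = 0b0000; 0b0011 ⊕ 0b0000 = 0b0011.
P1: S = E(K, 0b0000) = 0b1010; 0b0010 ⊕ 0b1010 = 0b1000.
P2: S = E(K, 0b1010) = 0b0100; 0b0001 ⊕ 0b0100 = 0b0101.
P3: S = E(K, 0b0100) = 0b0110; 0b0101 ⊕ 0b0110 = 0b0011.

P3 = 0b0011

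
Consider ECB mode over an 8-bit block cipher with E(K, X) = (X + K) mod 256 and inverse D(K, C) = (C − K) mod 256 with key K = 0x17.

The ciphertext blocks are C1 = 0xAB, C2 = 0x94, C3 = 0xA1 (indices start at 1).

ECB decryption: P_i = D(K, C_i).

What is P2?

P2 = 0x7D

P2: D(K, 0x94) = 0x7D.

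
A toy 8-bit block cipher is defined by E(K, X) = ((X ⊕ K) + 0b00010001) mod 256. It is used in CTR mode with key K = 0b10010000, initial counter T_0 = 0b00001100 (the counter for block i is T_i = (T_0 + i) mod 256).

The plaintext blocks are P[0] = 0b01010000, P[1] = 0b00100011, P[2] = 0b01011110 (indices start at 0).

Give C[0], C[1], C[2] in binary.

C[0] = 0b11111101, C[1] = 0b10001101, C[2] = 0b11110001

CTR encryption: S_i = E(K, T_i) where T_i is the counter for block i; C_i = P_i ⊕ S_i.
C[0]: T = 0b00001100, S = E(K, T) = 0b10101101; 0b01010000 ⊕ 0b10101101 = 0b11111101.
C[1]: T = 0b00001101, S = E(K, T) = 0b10101110; 0b00100011 ⊕ 0b10101110 = 0b10001101.
C[2]: T = 0b00001110, S = E(K, T) = 0b10101111; 0b01011110 ⊕ 0b10101111 = 0b11110001.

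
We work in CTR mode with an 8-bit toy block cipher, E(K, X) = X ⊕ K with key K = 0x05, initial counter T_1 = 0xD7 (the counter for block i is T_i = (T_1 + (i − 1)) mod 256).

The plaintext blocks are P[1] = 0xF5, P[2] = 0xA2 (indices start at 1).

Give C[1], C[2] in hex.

C[1] = 0x27, C[2] = 0x7F

CTR encryption: S_i = E(K, T_i) where T_i is the counter for block i; C_i = P_i ⊕ S_i.
C[1]: T = 0xD7, S = E(K, T) = 0xD2; 0xF5 ⊕ 0xD2 = 0x27.
C[2]: T = 0xD8, S = E(K, T) = 0xDD; 0xA2 ⊕ 0xDD = 0x7F.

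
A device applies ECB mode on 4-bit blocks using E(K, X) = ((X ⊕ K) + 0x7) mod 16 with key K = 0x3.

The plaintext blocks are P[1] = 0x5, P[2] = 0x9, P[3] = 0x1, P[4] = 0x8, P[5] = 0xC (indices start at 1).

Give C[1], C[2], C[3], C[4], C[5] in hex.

ECB encryption: C_i = E(K, P_i).
C[1]: E(K, 0x5) = 0xD.
C[2]: E(K, 0x9) = 0x1.
C[3]: E(K, 0x1) = 0x9.
C[4]: E(K, 0x8) = 0x2.
C[5]: E(K, 0xC) = 0x6.

C[1] = 0xD, C[2] = 0x1, C[3] = 0x9, C[4] = 0x2, C[5] = 0x6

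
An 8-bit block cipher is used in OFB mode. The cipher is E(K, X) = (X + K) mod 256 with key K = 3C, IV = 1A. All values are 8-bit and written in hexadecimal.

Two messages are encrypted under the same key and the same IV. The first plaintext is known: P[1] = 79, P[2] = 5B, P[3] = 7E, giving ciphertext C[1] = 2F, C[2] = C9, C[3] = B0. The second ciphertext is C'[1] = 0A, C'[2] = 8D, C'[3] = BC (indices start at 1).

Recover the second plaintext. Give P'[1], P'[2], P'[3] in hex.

In OFB with a reused IV, both messages share the same keystream S_i, so C_i ⊕ C'_i = P_i ⊕ P'_i and thus P'_i = P_i ⊕ C_i ⊕ C'_i.
P'[1]: 79 ⊕ 2F ⊕ 0A = 5C.
P'[2]: 5B ⊕ C9 ⊕ 8D = 1F.
P'[3]: 7E ⊕ B0 ⊕ BC = 72.

P'[1] = 5C, P'[2] = 1F, P'[3] = 72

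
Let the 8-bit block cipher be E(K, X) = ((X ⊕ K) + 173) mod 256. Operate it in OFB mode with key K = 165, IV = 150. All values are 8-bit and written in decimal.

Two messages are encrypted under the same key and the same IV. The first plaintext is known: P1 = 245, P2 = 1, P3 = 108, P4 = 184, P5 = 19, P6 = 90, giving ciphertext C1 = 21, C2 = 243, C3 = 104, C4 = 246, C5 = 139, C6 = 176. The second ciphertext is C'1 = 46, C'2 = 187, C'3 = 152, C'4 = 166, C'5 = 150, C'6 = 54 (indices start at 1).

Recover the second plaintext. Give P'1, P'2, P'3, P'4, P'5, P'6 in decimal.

In OFB with a reused IV, both messages share the same keystream S_i, so C_i ⊕ C'_i = P_i ⊕ P'_i and thus P'_i = P_i ⊕ C_i ⊕ C'_i.
P'1: 245 ⊕ 21 ⊕ 46 = 206.
P'2: 1 ⊕ 243 ⊕ 187 = 73.
P'3: 108 ⊕ 104 ⊕ 152 = 156.
P'4: 184 ⊕ 246 ⊕ 166 = 232.
P'5: 19 ⊕ 139 ⊕ 150 = 14.
P'6: 90 ⊕ 176 ⊕ 54 = 220.

P'1 = 206, P'2 = 73, P'3 = 156, P'4 = 232, P'5 = 14, P'6 = 220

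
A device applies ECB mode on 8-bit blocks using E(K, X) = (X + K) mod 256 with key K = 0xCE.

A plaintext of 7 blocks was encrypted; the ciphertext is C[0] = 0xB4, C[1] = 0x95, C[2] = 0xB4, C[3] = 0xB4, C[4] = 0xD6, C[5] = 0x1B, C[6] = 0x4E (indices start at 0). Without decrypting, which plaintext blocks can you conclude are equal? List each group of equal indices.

P[0] = P[2] = P[3]

ECB encrypts each block independently with the same key, so equal ciphertext blocks imply equal plaintext blocks.
C[0] = C[2] = C[3] = 0xB4, so P[0] = P[2] = P[3].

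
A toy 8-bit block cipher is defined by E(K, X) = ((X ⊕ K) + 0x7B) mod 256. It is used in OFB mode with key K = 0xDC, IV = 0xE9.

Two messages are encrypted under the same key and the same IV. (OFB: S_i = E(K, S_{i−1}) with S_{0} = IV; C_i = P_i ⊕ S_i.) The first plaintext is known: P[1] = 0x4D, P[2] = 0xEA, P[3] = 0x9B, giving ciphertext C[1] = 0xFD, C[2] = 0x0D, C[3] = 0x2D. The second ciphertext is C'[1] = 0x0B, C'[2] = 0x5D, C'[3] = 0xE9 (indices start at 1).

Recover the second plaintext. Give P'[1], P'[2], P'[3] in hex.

P'[1] = 0xBB, P'[2] = 0xBA, P'[3] = 0x5F

In OFB with a reused IV, both messages share the same keystream S_i, so C_i ⊕ C'_i = P_i ⊕ P'_i and thus P'_i = P_i ⊕ C_i ⊕ C'_i.
P'[1]: 0x4D ⊕ 0xFD ⊕ 0x0B = 0xBB.
P'[2]: 0xEA ⊕ 0x0D ⊕ 0x5D = 0xBA.
P'[3]: 0x9B ⊕ 0x2D ⊕ 0xE9 = 0x5F.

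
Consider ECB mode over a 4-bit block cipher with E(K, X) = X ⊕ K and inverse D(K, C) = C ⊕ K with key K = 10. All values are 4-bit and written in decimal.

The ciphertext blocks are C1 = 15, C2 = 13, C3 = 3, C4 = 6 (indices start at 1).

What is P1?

P1 = 5

ECB decryption: P_i = D(K, C_i).
P1: D(K, 15) = 5.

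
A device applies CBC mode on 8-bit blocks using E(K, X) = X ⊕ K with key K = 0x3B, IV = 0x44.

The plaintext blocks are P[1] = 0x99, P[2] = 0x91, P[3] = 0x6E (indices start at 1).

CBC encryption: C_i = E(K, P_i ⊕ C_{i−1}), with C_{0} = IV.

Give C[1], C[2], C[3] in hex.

C[1]: P[1] ⊕ 0x44 = 0xDD; E(K, 0xDD) = 0xE6.
C[2]: P[2] ⊕ 0xE6 = 0x77; E(K, 0x77) = 0x4C.
C[3]: P[3] ⊕ 0x4C = 0x22; E(K, 0x22) = 0x19.

C[1] = 0xE6, C[2] = 0x4C, C[3] = 0x19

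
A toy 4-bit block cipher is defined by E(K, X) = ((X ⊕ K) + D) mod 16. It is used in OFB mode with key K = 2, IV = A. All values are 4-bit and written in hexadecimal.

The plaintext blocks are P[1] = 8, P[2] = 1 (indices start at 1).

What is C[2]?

OFB encryption: S_i = E(K, S_{i−1}) with S_{0} = IV; C_i = P_i ⊕ S_i.
C[1]: S = E(K, A) = 5; 8 ⊕ 5 = D.
C[2]: S = E(K, 5) = 4; 1 ⊕ 4 = 5.

C[2] = 5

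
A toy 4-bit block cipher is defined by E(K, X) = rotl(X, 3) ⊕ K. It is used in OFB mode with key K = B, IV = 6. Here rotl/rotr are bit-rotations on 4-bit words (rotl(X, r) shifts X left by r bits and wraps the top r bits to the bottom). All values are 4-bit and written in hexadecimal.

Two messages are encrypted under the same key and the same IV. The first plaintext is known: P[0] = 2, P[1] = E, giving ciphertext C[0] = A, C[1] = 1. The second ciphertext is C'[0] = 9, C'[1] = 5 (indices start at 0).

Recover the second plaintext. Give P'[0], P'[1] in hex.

In OFB with a reused IV, both messages share the same keystream S_i, so C_i ⊕ C'_i = P_i ⊕ P'_i and thus P'_i = P_i ⊕ C_i ⊕ C'_i.
P'[0]: 2 ⊕ A ⊕ 9 = 1.
P'[1]: E ⊕ 1 ⊕ 5 = A.

P'[0] = 1, P'[1] = A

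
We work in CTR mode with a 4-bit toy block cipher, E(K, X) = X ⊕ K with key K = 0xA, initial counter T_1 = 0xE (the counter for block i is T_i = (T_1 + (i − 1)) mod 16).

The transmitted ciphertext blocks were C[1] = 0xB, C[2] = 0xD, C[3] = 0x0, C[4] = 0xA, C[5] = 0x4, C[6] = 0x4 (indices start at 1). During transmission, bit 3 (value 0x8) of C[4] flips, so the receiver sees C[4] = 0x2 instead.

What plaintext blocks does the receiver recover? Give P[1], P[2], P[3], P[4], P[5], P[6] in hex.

CTR decryption: S_i = E(K, T_i) where T_i is the counter for block i; P_i = C_i ⊕ S_i.
Only C[4] changed, to 0x2. In CTR, a change in C_i flips the same bit in P_i only; the keystream is unaffected. Decrypting the received ciphertext:
P[1]: T = 0xE, S = E(K, T) = 0x4; 0xB ⊕ 0x4 = 0xF.
P[2]: T = 0xF, S = E(K, T) = 0x5; 0xD ⊕ 0x5 = 0x8.
P[3]: T = 0x0, S = E(K, T) = 0xA; 0x0 ⊕ 0xA = 0xA.
P[4]: T = 0x1, S = E(K, T) = 0xB; 0x2 ⊕ 0xB = 0x9.
P[5]: T = 0x2, S = E(K, T) = 0x8; 0x4 ⊕ 0x8 = 0xC.
P[6]: T = 0x3, S = E(K, T) = 0x9; 0x4 ⊕ 0x9 = 0xD.
Blocks that differ from the original plaintext: P[4].

P[1] = 0xF, P[2] = 0x8, P[3] = 0xA, P[4] = 0x9, P[5] = 0xC, P[6] = 0xD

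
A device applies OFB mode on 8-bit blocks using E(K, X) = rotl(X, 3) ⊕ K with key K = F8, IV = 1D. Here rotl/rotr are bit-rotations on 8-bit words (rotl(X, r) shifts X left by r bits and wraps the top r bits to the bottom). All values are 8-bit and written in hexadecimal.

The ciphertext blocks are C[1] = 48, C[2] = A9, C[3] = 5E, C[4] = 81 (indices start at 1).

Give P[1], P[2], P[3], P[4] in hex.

OFB decryption: S_i = E(K, S_{i−1}) with S_{0} = IV; P_i = C_i ⊕ S_i.
P[1]: S = E(K, 1D) = 10; 48 ⊕ 10 = 58.
P[2]: S = E(K, 10) = 78; A9 ⊕ 78 = D1.
P[3]: S = E(K, 78) = 3B; 5E ⊕ 3B = 65.
P[4]: S = E(K, 3B) = 21; 81 ⊕ 21 = A0.

P[1] = 58, P[2] = D1, P[3] = 65, P[4] = A0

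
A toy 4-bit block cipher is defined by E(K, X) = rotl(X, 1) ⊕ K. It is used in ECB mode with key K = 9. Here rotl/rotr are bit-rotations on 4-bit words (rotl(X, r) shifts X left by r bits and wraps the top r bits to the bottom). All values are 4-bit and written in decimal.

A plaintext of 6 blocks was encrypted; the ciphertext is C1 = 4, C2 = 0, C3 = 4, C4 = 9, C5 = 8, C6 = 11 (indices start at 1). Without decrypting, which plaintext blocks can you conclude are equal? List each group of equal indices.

P1 = P3

ECB encrypts each block independently with the same key, so equal ciphertext blocks imply equal plaintext blocks.
C1 = C3 = 4, so P1 = P3.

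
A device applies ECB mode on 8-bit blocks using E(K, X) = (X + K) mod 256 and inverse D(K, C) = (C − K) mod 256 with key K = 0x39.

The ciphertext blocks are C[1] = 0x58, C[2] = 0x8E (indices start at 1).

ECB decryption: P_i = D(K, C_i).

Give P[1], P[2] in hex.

P[1]: D(K, 0x58) = 0x1F.
P[2]: D(K, 0x8E) = 0x55.

P[1] = 0x1F, P[2] = 0x55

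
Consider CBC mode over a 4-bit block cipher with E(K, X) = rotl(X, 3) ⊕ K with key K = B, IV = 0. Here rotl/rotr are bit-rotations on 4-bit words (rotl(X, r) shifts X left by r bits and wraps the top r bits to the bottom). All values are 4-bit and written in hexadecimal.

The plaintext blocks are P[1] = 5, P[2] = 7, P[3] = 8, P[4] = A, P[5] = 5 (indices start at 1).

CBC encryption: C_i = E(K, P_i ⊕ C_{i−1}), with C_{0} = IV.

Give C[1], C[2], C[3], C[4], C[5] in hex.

C[1]: P[1] ⊕ 0 = 5; E(K, 5) = 1.
C[2]: P[2] ⊕ 1 = 6; E(K, 6) = 8.
C[3]: P[3] ⊕ 8 = 0; E(K, 0) = B.
C[4]: P[4] ⊕ B = 1; E(K, 1) = 3.
C[5]: P[5] ⊕ 3 = 6; E(K, 6) = 8.

C[1] = 1, C[2] = 8, C[3] = B, C[4] = 3, C[5] = 8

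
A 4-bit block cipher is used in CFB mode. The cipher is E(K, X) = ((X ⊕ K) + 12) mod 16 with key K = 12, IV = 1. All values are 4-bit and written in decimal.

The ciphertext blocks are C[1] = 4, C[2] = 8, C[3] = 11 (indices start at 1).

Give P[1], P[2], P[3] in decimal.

CFB decryption: P_i = C_i ⊕ E(K, C_{i−1}), with C_{0} = IV.
P[1]: E(K, 1) = 9; 4 ⊕ 9 = 13.
P[2]: E(K, 4) = 4; 8 ⊕ 4 = 12.
P[3]: E(K, 8) = 0; 11 ⊕ 0 = 11.

P[1] = 13, P[2] = 12, P[3] = 11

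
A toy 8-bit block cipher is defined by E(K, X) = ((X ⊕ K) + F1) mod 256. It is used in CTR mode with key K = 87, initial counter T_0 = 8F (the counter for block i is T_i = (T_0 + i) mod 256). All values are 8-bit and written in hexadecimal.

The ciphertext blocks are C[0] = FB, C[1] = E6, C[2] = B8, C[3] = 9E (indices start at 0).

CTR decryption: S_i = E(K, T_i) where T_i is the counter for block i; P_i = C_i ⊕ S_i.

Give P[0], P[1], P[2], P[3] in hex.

P[0]: T = 8F, S = E(K, T) = F9; FB ⊕ F9 = 02.
P[1]: T = 90, S = E(K, T) = 08; E6 ⊕ 08 = EE.
P[2]: T = 91, S = E(K, T) = 07; B8 ⊕ 07 = BF.
P[3]: T = 92, S = E(K, T) = 06; 9E ⊕ 06 = 98.

P[0] = 02, P[1] = EE, P[2] = BF, P[3] = 98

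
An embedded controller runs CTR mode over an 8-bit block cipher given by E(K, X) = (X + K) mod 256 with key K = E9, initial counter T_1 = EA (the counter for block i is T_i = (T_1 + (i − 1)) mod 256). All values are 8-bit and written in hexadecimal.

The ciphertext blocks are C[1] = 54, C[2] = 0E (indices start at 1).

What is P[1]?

P[1] = 87

CTR decryption: S_i = E(K, T_i) where T_i is the counter for block i; P_i = C_i ⊕ S_i.
P[1]: T = EA, S = E(K, T) = D3; 54 ⊕ D3 = 87.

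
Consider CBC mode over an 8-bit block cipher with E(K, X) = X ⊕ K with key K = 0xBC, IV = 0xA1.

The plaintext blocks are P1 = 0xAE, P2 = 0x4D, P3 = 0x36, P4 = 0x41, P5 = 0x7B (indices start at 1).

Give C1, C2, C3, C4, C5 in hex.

CBC encryption: C_i = E(K, P_i ⊕ C_{i−1}), with C_{0} = IV.
C1: P1 ⊕ 0xA1 = 0x0F; E(K, 0x0F) = 0xB3.
C2: P2 ⊕ 0xB3 = 0xFE; E(K, 0xFE) = 0x42.
C3: P3 ⊕ 0x42 = 0x74; E(K, 0x74) = 0xC8.
C4: P4 ⊕ 0xC8 = 0x89; E(K, 0x89) = 0x35.
C5: P5 ⊕ 0x35 = 0x4E; E(K, 0x4E) = 0xF2.

C1 = 0xB3, C2 = 0x42, C3 = 0xC8, C4 = 0x35, C5 = 0xF2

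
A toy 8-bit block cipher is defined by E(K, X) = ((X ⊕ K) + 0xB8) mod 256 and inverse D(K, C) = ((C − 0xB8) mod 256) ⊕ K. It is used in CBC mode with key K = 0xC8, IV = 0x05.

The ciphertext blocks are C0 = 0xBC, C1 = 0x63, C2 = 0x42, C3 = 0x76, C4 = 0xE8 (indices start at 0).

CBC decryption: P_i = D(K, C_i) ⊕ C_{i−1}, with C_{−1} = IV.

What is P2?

P2: D(K, 0x42) = 0x42; 0x42 ⊕ 0x63 = 0x21.

P2 = 0x21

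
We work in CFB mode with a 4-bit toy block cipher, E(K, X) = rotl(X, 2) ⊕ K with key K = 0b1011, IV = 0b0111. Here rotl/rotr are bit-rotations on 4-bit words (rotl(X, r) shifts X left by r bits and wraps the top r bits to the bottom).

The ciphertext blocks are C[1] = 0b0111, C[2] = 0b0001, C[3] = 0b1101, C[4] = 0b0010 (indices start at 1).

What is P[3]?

CFB decryption: P_i = C_i ⊕ E(K, C_{i−1}), with C_{0} = IV.
P[3]: E(K, 0b0001) = 0b1111; 0b1101 ⊕ 0b1111 = 0b0010.

P[3] = 0b0010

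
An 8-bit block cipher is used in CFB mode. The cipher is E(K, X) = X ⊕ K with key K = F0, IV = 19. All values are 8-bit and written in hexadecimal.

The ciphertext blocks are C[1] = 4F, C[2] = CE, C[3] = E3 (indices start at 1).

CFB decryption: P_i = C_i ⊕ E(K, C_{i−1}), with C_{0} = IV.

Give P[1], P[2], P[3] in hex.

P[1]: E(K, 19) = E9; 4F ⊕ E9 = A6.
P[2]: E(K, 4F) = BF; CE ⊕ BF = 71.
P[3]: E(K, CE) = 3E; E3 ⊕ 3E = DD.

P[1] = A6, P[2] = 71, P[3] = DD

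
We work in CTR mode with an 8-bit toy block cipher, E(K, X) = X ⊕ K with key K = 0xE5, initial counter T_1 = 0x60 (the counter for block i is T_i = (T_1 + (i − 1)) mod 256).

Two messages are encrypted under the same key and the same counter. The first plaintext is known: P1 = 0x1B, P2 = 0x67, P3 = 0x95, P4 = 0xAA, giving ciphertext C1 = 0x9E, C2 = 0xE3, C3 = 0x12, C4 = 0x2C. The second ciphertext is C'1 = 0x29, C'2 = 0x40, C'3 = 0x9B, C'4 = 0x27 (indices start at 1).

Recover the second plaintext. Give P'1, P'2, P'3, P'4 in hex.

In CTR with a reused counter, both messages share the same keystream S_i, so C_i ⊕ C'_i = P_i ⊕ P'_i and thus P'_i = P_i ⊕ C_i ⊕ C'_i.
P'1: 0x1B ⊕ 0x9E ⊕ 0x29 = 0xAC.
P'2: 0x67 ⊕ 0xE3 ⊕ 0x40 = 0xC4.
P'3: 0x95 ⊕ 0x12 ⊕ 0x9B = 0x1C.
P'4: 0xAA ⊕ 0x2C ⊕ 0x27 = 0xA1.

P'1 = 0xAC, P'2 = 0xC4, P'3 = 0x1C, P'4 = 0xA1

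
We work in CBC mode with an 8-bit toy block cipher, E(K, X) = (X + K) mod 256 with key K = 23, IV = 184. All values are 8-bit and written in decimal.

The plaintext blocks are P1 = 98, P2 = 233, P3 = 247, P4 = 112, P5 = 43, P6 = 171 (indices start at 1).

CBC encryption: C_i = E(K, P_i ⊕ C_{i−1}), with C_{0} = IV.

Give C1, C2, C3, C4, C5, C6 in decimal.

C1: P1 ⊕ 184 = 218; E(K, 218) = 241.
C2: P2 ⊕ 241 = 24; E(K, 24) = 47.
C3: P3 ⊕ 47 = 216; E(K, 216) = 239.
C4: P4 ⊕ 239 = 159; E(K, 159) = 182.
C5: P5 ⊕ 182 = 157; E(K, 157) = 180.
C6: P6 ⊕ 180 = 31; E(K, 31) = 54.

C1 = 241, C2 = 47, C3 = 239, C4 = 182, C5 = 180, C6 = 54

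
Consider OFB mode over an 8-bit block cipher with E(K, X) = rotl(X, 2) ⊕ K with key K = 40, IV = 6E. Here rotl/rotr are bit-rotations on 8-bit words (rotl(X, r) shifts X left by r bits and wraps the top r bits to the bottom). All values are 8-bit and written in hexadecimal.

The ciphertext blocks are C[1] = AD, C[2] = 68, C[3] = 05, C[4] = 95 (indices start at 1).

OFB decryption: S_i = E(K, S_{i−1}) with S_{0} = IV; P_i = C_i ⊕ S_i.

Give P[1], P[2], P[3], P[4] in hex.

P[1] = 54, P[2] = CF, P[3] = DB, P[4] = AE

P[1]: S = E(K, 6E) = F9; AD ⊕ F9 = 54.
P[2]: S = E(K, F9) = A7; 68 ⊕ A7 = CF.
P[3]: S = E(K, A7) = DE; 05 ⊕ DE = DB.
P[4]: S = E(K, DE) = 3B; 95 ⊕ 3B = AE.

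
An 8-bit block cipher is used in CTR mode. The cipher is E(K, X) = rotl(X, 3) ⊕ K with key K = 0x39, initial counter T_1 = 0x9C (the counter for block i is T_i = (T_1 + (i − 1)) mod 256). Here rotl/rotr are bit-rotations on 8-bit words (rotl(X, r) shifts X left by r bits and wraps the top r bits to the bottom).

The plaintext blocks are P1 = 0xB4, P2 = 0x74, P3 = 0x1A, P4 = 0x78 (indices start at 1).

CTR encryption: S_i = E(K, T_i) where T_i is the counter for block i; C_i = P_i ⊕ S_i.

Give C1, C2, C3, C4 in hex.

C1: T = 0x9C, S = E(K, T) = 0xDD; 0xB4 ⊕ 0xDD = 0x69.
C2: T = 0x9D, S = E(K, T) = 0xD5; 0x74 ⊕ 0xD5 = 0xA1.
C3: T = 0x9E, S = E(K, T) = 0xCD; 0x1A ⊕ 0xCD = 0xD7.
C4: T = 0x9F, S = E(K, T) = 0xC5; 0x78 ⊕ 0xC5 = 0xBD.

C1 = 0x69, C2 = 0xA1, C3 = 0xD7, C4 = 0xBD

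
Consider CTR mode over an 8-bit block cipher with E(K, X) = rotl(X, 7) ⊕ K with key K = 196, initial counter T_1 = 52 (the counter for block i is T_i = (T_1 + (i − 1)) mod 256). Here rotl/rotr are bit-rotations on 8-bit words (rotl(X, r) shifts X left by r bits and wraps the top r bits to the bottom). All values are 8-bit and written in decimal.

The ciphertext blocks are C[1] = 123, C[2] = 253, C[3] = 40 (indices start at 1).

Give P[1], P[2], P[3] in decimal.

P[1] = 165, P[2] = 163, P[3] = 247

CTR decryption: S_i = E(K, T_i) where T_i is the counter for block i; P_i = C_i ⊕ S_i.
P[1]: T = 52, S = E(K, T) = 222; 123 ⊕ 222 = 165.
P[2]: T = 53, S = E(K, T) = 94; 253 ⊕ 94 = 163.
P[3]: T = 54, S = E(K, T) = 223; 40 ⊕ 223 = 247.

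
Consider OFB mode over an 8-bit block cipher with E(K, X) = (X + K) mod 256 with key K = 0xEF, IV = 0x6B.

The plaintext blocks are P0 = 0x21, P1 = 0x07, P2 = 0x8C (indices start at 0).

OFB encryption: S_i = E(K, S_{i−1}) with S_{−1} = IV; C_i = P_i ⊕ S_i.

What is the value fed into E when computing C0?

C0: S = E(K, 0x6B) = 0x5A; 0x21 ⊕ 0x5A = 0x7B.
So the input to E for block 0 is 0x6B.

0x6B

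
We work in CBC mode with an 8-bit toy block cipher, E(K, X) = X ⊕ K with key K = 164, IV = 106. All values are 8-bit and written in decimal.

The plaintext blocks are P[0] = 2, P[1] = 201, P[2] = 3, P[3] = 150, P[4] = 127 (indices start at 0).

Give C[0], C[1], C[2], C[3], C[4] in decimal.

C[0] = 204, C[1] = 161, C[2] = 6, C[3] = 52, C[4] = 239

CBC encryption: C_i = E(K, P_i ⊕ C_{i−1}), with C_{−1} = IV.
C[0]: P[0] ⊕ 106 = 104; E(K, 104) = 204.
C[1]: P[1] ⊕ 204 = 5; E(K, 5) = 161.
C[2]: P[2] ⊕ 161 = 162; E(K, 162) = 6.
C[3]: P[3] ⊕ 6 = 144; E(K, 144) = 52.
C[4]: P[4] ⊕ 52 = 75; E(K, 75) = 239.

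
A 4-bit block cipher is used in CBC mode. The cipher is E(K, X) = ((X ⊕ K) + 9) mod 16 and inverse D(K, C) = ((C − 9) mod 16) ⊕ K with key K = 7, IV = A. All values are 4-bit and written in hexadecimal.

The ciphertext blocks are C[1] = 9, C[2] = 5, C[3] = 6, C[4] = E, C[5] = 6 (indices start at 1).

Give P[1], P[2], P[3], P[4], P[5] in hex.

CBC decryption: P_i = D(K, C_i) ⊕ C_{i−1}, with C_{0} = IV.
P[1]: D(K, 9) = 7; 7 ⊕ A = D.
P[2]: D(K, 5) = B; B ⊕ 9 = 2.
P[3]: D(K, 6) = A; A ⊕ 5 = F.
P[4]: D(K, E) = 2; 2 ⊕ 6 = 4.
P[5]: D(K, 6) = A; A ⊕ E = 4.

P[1] = D, P[2] = 2, P[3] = F, P[4] = 4, P[5] = 4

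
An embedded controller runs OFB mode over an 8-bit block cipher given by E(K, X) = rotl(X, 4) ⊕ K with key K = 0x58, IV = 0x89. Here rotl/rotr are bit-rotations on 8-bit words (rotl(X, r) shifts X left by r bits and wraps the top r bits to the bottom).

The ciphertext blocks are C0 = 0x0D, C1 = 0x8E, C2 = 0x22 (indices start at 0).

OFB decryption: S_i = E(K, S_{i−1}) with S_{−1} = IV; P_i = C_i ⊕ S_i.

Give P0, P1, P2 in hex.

P0: S = E(K, 0x89) = 0xC0; 0x0D ⊕ 0xC0 = 0xCD.
P1: S = E(K, 0xC0) = 0x54; 0x8E ⊕ 0x54 = 0xDA.
P2: S = E(K, 0x54) = 0x1D; 0x22 ⊕ 0x1D = 0x3F.

P0 = 0xCD, P1 = 0xDA, P2 = 0x3F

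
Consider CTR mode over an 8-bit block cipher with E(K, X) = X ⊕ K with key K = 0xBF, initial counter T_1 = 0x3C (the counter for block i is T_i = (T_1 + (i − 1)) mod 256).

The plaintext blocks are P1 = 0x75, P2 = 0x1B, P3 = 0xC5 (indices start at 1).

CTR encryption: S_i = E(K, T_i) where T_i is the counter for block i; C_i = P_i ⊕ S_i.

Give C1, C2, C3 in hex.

C1 = 0xF6, C2 = 0x99, C3 = 0x44

C1: T = 0x3C, S = E(K, T) = 0x83; 0x75 ⊕ 0x83 = 0xF6.
C2: T = 0x3D, S = E(K, T) = 0x82; 0x1B ⊕ 0x82 = 0x99.
C3: T = 0x3E, S = E(K, T) = 0x81; 0xC5 ⊕ 0x81 = 0x44.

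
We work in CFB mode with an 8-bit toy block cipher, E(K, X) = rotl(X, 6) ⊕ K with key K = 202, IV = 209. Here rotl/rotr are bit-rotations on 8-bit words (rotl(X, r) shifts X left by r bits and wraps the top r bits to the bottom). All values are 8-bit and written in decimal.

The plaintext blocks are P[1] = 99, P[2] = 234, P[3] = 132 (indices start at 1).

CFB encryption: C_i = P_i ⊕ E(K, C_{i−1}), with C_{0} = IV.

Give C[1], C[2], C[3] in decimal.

C[1] = 221, C[2] = 87, C[3] = 155

C[1]: E(K, 209) = 190; 99 ⊕ 190 = 221.
C[2]: E(K, 221) = 189; 234 ⊕ 189 = 87.
C[3]: E(K, 87) = 31; 132 ⊕ 31 = 155.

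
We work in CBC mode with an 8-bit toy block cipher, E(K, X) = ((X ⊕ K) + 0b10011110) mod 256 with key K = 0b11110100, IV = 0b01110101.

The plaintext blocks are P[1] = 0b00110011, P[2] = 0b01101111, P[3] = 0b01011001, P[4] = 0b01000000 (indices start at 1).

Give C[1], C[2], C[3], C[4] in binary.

CBC encryption: C_i = E(K, P_i ⊕ C_{i−1}), with C_{0} = IV.
C[1]: P[1] ⊕ 0b01110101 = 0b01000110; E(K, 0b01000110) = 0b01010000.
C[2]: P[2] ⊕ 0b01010000 = 0b00111111; E(K, 0b00111111) = 0b01101001.
C[3]: P[3] ⊕ 0b01101001 = 0b00110000; E(K, 0b00110000) = 0b01100010.
C[4]: P[4] ⊕ 0b01100010 = 0b00100010; E(K, 0b00100010) = 0b01110100.

C[1] = 0b01010000, C[2] = 0b01101001, C[3] = 0b01100010, C[4] = 0b01110100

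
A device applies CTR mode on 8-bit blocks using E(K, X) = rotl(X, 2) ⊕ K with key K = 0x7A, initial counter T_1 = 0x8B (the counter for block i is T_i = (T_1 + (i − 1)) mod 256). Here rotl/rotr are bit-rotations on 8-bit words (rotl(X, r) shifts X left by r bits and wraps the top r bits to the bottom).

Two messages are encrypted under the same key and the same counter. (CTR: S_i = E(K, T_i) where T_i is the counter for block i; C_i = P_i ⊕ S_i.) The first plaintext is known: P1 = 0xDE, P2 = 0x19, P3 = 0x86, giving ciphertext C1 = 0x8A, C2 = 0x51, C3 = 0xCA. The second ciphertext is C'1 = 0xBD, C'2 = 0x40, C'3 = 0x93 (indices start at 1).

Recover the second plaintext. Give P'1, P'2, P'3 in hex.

In CTR with a reused counter, both messages share the same keystream S_i, so C_i ⊕ C'_i = P_i ⊕ P'_i and thus P'_i = P_i ⊕ C_i ⊕ C'_i.
P'1: 0xDE ⊕ 0x8A ⊕ 0xBD = 0xE9.
P'2: 0x19 ⊕ 0x51 ⊕ 0x40 = 0x08.
P'3: 0x86 ⊕ 0xCA ⊕ 0x93 = 0xDF.

P'1 = 0xE9, P'2 = 0x08, P'3 = 0xDF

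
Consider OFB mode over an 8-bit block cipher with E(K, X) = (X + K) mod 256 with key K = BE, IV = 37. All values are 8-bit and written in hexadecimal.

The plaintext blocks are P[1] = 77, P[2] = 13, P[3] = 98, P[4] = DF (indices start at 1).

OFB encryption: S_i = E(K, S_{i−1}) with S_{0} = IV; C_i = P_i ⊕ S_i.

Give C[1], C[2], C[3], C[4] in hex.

C[1] = 82, C[2] = A0, C[3] = E9, C[4] = F0

C[1]: S = E(K, 37) = F5; 77 ⊕ F5 = 82.
C[2]: S = E(K, F5) = B3; 13 ⊕ B3 = A0.
C[3]: S = E(K, B3) = 71; 98 ⊕ 71 = E9.
C[4]: S = E(K, 71) = 2F; DF ⊕ 2F = F0.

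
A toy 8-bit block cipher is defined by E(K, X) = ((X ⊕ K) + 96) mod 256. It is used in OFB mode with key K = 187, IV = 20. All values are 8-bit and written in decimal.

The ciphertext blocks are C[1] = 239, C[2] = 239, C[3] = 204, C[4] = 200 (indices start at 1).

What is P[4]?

P[4] = 220

OFB decryption: S_i = E(K, S_{i−1}) with S_{0} = IV; P_i = C_i ⊕ S_i.
P[1]: S = E(K, 20) = 15; 239 ⊕ 15 = 224.
P[2]: S = E(K, 15) = 20; 239 ⊕ 20 = 251.
P[3]: S = E(K, 20) = 15; 204 ⊕ 15 = 195.
P[4]: S = E(K, 15) = 20; 200 ⊕ 20 = 220.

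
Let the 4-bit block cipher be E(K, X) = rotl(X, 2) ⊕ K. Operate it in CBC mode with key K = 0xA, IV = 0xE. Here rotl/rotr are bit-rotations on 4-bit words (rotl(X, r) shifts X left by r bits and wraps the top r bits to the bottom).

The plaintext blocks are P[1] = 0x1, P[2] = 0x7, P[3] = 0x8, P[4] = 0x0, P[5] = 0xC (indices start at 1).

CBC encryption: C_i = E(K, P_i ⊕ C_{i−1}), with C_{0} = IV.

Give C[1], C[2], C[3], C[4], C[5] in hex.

C[1] = 0x5, C[2] = 0x2, C[3] = 0x0, C[4] = 0xA, C[5] = 0x3

C[1]: P[1] ⊕ 0xE = 0xF; E(K, 0xF) = 0x5.
C[2]: P[2] ⊕ 0x5 = 0x2; E(K, 0x2) = 0x2.
C[3]: P[3] ⊕ 0x2 = 0xA; E(K, 0xA) = 0x0.
C[4]: P[4] ⊕ 0x0 = 0x0; E(K, 0x0) = 0xA.
C[5]: P[5] ⊕ 0xA = 0x6; E(K, 0x6) = 0x3.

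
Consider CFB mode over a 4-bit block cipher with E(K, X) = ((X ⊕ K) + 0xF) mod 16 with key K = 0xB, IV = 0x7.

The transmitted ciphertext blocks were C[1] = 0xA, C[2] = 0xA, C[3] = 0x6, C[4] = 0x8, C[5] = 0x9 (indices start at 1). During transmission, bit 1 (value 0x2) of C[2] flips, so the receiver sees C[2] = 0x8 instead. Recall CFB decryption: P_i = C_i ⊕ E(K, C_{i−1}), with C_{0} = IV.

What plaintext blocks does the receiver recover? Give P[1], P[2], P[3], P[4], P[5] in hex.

P[1] = 0x1, P[2] = 0x8, P[3] = 0x4, P[4] = 0x4, P[5] = 0xB

Only C[2] changed, to 0x8. In CFB, a change in C_i flips the same bit in P_i and garbles P_{i+1}. Decrypting the received ciphertext:
P[1]: E(K, 0x7) = 0xB; 0xA ⊕ 0xB = 0x1.
P[2]: E(K, 0xA) = 0x0; 0x8 ⊕ 0x0 = 0x8.
P[3]: E(K, 0x8) = 0x2; 0x6 ⊕ 0x2 = 0x4.
P[4]: E(K, 0x6) = 0xC; 0x8 ⊕ 0xC = 0x4.
P[5]: E(K, 0x8) = 0x2; 0x9 ⊕ 0x2 = 0xB.
Blocks that differ from the original plaintext: P[2], P[3].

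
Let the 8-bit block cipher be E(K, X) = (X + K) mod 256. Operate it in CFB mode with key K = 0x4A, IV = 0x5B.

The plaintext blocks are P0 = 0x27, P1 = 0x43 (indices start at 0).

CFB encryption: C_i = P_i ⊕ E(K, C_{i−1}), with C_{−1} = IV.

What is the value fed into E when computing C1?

0x82

C0: E(K, 0x5B) = 0xA5; 0x27 ⊕ 0xA5 = 0x82.
C1: E(K, 0x82) = 0xCC; 0x43 ⊕ 0xCC = 0x8F.
So the input to E for block 1 is 0x82.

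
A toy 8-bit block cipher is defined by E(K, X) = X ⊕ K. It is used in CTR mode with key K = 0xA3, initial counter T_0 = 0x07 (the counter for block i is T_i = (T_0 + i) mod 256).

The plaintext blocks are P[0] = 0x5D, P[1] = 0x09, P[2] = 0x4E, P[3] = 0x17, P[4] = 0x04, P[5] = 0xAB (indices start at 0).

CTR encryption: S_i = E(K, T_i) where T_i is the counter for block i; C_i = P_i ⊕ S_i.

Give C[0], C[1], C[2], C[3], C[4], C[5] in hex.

C[0] = 0xF9, C[1] = 0xA2, C[2] = 0xE4, C[3] = 0xBE, C[4] = 0xAC, C[5] = 0x04

C[0]: T = 0x07, S = E(K, T) = 0xA4; 0x5D ⊕ 0xA4 = 0xF9.
C[1]: T = 0x08, S = E(K, T) = 0xAB; 0x09 ⊕ 0xAB = 0xA2.
C[2]: T = 0x09, S = E(K, T) = 0xAA; 0x4E ⊕ 0xAA = 0xE4.
C[3]: T = 0x0A, S = E(K, T) = 0xA9; 0x17 ⊕ 0xA9 = 0xBE.
C[4]: T = 0x0B, S = E(K, T) = 0xA8; 0x04 ⊕ 0xA8 = 0xAC.
C[5]: T = 0x0C, S = E(K, T) = 0xAF; 0xAB ⊕ 0xAF = 0x04.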